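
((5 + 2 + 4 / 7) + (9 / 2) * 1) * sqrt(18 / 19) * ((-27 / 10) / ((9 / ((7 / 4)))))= -1521 * sqrt(38) / 1520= -6.17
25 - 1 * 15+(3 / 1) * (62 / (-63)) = 7.05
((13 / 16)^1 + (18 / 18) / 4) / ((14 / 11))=0.83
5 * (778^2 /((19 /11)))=1752137.89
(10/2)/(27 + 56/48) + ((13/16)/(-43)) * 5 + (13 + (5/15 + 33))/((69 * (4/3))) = 4706647/8022768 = 0.59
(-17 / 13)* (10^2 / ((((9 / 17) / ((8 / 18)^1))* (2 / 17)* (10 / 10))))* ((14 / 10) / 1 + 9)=-786080 / 81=-9704.69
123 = 123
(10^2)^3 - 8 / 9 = 8999992 / 9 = 999999.11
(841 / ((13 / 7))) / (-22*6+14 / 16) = -47096 / 13637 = -3.45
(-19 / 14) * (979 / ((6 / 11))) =-204611 / 84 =-2435.85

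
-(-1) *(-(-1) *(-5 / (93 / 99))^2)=27225 / 961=28.33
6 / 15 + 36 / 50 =1.12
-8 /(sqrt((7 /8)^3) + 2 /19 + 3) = -4591616 /1658449 + 323456 * sqrt(14) /1658449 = -2.04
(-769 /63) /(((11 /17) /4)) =-52292 /693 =-75.46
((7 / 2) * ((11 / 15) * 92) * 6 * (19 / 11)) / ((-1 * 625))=-12236 / 3125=-3.92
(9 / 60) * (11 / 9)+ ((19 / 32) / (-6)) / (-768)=135263 / 737280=0.18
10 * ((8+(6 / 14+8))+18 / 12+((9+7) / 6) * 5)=6565 / 21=312.62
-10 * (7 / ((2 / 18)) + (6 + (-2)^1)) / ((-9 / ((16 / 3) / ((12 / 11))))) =363.95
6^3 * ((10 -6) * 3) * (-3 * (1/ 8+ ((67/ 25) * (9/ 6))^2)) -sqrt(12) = -79147044/ 625 -2 * sqrt(3) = -126638.73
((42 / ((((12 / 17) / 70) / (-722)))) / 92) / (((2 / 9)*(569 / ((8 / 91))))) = -3866310 / 170131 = -22.73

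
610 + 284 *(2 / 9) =673.11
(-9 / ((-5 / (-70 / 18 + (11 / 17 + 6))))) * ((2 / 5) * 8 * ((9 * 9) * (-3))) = -1640736 / 425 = -3860.56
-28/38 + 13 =12.26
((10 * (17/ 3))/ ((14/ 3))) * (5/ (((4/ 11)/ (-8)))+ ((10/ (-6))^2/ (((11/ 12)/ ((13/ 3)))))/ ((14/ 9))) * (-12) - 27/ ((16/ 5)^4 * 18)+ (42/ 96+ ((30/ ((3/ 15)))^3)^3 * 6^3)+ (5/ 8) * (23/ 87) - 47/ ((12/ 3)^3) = 51037927041024000090956097907049/ 6146359296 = 8303765625000000014798.37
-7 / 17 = -0.41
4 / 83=0.05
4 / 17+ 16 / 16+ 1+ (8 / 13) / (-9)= 4310 / 1989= 2.17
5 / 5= 1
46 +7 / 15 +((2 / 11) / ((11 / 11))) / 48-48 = -673 / 440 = -1.53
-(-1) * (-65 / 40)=-13 / 8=-1.62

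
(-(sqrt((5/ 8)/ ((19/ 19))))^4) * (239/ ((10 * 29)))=-1195/ 3712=-0.32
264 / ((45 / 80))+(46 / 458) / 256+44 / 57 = 523630005 / 1113856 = 470.11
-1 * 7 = -7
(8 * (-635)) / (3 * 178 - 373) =-5080 / 161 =-31.55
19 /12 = 1.58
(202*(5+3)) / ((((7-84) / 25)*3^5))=-2.16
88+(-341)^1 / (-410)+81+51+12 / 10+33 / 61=5566543 / 25010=222.57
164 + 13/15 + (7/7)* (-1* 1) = 2458/15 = 163.87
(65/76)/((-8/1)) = -65/608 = -0.11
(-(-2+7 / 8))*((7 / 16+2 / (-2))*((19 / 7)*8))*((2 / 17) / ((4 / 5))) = -7695 / 3808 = -2.02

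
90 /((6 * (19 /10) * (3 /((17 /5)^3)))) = 9826 /95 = 103.43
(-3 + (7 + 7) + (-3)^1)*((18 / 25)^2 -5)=-22408 / 625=-35.85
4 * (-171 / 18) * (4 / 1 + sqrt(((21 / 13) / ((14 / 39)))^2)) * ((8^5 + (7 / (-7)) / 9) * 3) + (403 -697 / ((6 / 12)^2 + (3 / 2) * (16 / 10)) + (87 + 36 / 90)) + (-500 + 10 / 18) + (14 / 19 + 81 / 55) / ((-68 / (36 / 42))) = -3766930326142631 / 118634670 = -31752356.42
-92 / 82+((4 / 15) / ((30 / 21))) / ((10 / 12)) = -4602 / 5125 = -0.90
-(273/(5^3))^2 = -74529/15625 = -4.77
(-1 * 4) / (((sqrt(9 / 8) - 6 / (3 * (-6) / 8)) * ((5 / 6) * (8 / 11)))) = -6336 / 2155 + 1782 * sqrt(2) / 2155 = -1.77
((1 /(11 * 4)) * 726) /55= 3 /10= 0.30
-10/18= -5/9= -0.56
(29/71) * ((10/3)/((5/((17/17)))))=58/213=0.27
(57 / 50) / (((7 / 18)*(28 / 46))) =11799 / 2450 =4.82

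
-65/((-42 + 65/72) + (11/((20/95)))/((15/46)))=-23400/42889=-0.55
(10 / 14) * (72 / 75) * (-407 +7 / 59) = -576144 / 2065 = -279.00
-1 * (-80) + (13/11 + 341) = 4644/11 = 422.18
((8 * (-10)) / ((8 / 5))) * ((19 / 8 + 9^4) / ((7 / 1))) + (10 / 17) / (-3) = -9563815 / 204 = -46881.45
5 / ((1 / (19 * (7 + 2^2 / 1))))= 1045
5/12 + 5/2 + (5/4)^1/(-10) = 67/24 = 2.79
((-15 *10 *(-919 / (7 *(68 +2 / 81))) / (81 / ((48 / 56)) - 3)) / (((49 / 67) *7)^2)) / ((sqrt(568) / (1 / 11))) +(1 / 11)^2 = 1670783355 *sqrt(142) / 43236322093426 +1 / 121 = 0.01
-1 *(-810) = 810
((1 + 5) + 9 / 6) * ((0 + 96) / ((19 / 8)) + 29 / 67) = 306.40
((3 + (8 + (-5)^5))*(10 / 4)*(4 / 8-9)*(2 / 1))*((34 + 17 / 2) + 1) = 11514015 / 2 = 5757007.50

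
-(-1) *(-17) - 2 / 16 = -137 / 8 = -17.12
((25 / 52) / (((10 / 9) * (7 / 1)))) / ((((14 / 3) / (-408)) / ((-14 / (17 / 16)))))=6480 / 91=71.21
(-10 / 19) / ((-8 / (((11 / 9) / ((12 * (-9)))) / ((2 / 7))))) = -385 / 147744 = -0.00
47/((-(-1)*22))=47/22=2.14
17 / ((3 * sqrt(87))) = 0.61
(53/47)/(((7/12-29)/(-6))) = 3816/16027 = 0.24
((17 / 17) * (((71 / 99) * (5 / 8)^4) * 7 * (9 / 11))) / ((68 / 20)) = 0.18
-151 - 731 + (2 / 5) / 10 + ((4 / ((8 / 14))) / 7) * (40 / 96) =-264463 / 300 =-881.54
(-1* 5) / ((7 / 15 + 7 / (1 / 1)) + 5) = -75 / 187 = -0.40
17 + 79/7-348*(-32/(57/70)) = 1822642/133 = 13704.08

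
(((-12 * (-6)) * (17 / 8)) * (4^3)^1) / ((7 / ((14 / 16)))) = 1224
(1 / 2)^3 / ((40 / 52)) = 13 / 80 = 0.16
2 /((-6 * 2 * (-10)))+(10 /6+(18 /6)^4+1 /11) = 82.77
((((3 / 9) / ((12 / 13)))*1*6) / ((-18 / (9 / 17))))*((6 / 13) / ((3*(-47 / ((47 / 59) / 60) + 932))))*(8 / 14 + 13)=0.00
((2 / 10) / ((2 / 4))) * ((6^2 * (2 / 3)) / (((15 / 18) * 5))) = 2.30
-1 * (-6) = 6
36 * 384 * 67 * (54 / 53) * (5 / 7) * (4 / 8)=337029.87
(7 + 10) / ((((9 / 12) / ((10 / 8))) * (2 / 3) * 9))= 85 / 18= 4.72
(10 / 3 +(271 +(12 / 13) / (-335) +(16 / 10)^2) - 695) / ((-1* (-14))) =-13656499 / 457275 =-29.86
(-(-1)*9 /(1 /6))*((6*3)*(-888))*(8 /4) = -1726272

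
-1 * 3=-3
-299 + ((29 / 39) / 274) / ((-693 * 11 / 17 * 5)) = -121781770603 / 407296890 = -299.00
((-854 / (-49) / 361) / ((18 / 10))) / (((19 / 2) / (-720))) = -97600 / 48013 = -2.03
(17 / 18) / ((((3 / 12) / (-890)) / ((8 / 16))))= -15130 / 9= -1681.11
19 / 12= 1.58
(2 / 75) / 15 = 2 / 1125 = 0.00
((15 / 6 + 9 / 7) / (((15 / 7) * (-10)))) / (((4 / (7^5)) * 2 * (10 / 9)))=-2672313 / 8000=-334.04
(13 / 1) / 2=13 / 2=6.50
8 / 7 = 1.14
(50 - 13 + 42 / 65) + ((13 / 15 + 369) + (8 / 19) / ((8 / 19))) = 15932 / 39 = 408.51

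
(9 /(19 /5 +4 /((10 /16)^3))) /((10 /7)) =0.31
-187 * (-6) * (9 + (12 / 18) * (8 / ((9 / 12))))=54230 / 3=18076.67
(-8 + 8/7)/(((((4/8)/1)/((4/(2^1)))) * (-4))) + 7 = 97/7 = 13.86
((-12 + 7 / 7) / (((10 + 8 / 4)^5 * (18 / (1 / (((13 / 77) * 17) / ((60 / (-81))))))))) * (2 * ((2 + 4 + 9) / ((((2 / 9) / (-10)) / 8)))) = -105875 / 15466464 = -0.01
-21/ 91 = -3/ 13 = -0.23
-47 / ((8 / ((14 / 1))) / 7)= -2303 / 4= -575.75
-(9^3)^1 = -729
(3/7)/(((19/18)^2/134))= 130248/2527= 51.54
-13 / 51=-0.25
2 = 2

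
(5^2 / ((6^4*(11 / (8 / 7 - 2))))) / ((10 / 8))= -5 / 4158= -0.00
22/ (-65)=-22/ 65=-0.34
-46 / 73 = -0.63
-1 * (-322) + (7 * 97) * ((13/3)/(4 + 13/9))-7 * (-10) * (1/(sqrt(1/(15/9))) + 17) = 70 * sqrt(15)/3 + 14367/7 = 2142.80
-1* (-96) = 96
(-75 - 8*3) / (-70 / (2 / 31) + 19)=99 / 1066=0.09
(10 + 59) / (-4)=-69 / 4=-17.25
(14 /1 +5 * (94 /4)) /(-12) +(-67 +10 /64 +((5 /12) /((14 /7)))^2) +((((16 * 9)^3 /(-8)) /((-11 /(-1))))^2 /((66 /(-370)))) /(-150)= 164947560221941 /3833280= 43030397.00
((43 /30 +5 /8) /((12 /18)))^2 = 61009 /6400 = 9.53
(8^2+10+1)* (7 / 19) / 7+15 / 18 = 545 / 114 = 4.78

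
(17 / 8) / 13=17 / 104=0.16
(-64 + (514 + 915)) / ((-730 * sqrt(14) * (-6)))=13 * sqrt(14) / 584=0.08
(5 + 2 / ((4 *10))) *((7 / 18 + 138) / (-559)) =-1.25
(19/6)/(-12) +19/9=133/72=1.85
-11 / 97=-0.11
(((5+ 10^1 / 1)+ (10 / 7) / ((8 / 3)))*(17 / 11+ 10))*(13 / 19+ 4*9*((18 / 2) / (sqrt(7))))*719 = 516375015 / 5852+ 3217413555*sqrt(7) / 539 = 15881330.22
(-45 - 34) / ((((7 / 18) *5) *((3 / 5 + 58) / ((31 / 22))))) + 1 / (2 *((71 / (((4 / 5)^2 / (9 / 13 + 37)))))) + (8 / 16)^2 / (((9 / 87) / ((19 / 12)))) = 2.85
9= 9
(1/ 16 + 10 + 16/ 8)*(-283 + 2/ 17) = -3412.27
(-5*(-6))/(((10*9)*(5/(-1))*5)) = -1/75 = -0.01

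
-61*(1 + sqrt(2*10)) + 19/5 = -122*sqrt(5) -286/5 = -330.00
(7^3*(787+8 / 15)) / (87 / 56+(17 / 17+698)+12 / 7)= 226904104 / 589905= 384.65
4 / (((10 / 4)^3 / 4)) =128 / 125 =1.02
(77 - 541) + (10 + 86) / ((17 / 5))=-7408 / 17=-435.76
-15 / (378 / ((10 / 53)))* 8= -200 / 3339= -0.06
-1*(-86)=86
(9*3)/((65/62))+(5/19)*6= 33756/1235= 27.33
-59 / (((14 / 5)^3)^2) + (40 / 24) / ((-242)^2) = -40482103705 / 330719809728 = -0.12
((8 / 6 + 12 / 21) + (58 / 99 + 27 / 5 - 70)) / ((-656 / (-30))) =-5249 / 1848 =-2.84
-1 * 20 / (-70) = 2 / 7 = 0.29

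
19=19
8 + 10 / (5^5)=5002 / 625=8.00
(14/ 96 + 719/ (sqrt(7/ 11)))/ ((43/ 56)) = 1173.99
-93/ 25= -3.72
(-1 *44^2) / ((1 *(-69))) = 1936 / 69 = 28.06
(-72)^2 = 5184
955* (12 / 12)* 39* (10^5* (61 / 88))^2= 21654475781250000 / 121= 178962609762396.69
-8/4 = -2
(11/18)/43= 11/774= 0.01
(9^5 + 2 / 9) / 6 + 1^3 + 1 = 531551 / 54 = 9843.54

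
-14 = -14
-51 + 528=477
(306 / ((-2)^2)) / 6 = 51 / 4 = 12.75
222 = 222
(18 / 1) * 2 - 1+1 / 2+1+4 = 81 / 2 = 40.50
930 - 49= 881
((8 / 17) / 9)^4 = 4096 / 547981281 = 0.00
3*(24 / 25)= 72 / 25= 2.88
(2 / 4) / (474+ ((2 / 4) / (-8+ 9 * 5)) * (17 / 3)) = 111 / 105245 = 0.00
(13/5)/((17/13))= 169/85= 1.99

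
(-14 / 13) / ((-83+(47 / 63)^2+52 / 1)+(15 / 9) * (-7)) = 55566 / 2172755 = 0.03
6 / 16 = 3 / 8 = 0.38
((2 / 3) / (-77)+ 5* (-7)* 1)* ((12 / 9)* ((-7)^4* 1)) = -11095364 / 99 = -112074.38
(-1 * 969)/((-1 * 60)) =323/20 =16.15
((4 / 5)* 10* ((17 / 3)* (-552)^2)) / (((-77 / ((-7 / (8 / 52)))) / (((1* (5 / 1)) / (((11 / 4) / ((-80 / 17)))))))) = -8450457600 / 121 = -69838492.56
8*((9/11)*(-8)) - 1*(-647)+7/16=104733/176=595.07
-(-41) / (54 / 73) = 2993 / 54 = 55.43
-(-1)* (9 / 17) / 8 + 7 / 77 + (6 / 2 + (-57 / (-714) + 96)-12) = 913545 / 10472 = 87.24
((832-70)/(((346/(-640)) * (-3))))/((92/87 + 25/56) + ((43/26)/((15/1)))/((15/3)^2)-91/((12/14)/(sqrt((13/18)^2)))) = -5791443840000/926573836663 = -6.25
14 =14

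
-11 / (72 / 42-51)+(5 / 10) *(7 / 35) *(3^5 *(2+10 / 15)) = 22433 / 345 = 65.02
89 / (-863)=-89 / 863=-0.10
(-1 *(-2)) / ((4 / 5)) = 5 / 2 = 2.50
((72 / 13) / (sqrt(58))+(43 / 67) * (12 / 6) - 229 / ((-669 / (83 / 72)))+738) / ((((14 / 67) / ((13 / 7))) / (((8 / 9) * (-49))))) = -31032700985 / 108378 - 1072 * sqrt(58) / 29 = -286619.16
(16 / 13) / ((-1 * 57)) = -0.02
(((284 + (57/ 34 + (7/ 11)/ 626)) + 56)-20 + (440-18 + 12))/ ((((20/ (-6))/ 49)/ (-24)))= 78022706076/ 292655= 266603.02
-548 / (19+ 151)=-274 / 85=-3.22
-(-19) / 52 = 19 / 52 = 0.37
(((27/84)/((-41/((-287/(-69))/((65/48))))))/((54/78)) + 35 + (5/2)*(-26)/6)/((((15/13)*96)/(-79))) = -17100577/993600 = -17.21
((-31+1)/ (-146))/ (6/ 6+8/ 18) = 135/ 949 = 0.14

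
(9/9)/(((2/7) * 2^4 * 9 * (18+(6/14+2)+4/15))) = 245/208608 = 0.00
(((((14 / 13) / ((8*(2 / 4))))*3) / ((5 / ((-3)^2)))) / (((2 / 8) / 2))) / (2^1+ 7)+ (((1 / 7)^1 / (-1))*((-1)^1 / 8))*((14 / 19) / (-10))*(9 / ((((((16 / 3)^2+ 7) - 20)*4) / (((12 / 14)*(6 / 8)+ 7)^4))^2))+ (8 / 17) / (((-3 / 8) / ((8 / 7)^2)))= -8384168094972502854559 / 229879894567196590080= -36.47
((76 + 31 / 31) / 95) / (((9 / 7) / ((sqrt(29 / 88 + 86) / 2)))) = 49 * sqrt(167134) / 6840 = 2.93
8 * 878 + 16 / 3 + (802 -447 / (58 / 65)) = 1275487 / 174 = 7330.39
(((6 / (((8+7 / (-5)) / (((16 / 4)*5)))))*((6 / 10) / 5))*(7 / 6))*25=700 / 11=63.64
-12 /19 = -0.63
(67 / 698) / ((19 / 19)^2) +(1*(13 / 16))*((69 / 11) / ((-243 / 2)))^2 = 108780127 / 1108257876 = 0.10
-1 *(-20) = 20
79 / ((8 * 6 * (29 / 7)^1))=553 / 1392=0.40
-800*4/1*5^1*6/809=-96000/809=-118.67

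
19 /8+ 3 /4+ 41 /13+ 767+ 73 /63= 5074115 /6552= 774.44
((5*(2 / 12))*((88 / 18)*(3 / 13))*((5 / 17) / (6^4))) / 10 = 55 / 2577744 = 0.00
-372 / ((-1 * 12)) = 31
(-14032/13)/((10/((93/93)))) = -7016/65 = -107.94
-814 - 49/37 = -30167/37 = -815.32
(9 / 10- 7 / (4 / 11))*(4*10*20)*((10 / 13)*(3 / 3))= -146800 / 13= -11292.31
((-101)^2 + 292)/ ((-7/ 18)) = -26982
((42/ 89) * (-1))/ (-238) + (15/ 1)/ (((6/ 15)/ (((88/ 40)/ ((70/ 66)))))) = 1647699/ 21182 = 77.79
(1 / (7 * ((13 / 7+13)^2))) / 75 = 7 / 811200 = 0.00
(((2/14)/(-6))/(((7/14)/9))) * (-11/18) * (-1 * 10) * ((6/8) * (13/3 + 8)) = -2035/84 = -24.23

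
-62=-62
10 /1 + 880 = 890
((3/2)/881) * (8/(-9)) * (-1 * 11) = 44/2643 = 0.02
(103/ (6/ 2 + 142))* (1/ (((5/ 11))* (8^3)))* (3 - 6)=-3399/ 371200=-0.01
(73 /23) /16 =73 /368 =0.20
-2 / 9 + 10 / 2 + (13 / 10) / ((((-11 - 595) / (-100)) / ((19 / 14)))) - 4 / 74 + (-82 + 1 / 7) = -5168873 / 67266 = -76.84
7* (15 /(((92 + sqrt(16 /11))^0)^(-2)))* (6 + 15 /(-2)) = -315 /2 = -157.50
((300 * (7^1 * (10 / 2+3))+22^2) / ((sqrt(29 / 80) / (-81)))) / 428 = -48276 * sqrt(145) / 107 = -5432.90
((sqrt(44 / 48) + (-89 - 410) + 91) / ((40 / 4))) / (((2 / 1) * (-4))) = 51 / 10 - sqrt(33) / 480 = 5.09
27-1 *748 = -721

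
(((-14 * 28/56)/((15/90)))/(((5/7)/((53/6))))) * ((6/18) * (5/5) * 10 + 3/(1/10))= -51940/3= -17313.33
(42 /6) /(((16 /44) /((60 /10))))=231 /2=115.50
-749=-749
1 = 1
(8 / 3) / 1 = 8 / 3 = 2.67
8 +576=584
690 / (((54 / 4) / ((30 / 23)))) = 200 / 3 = 66.67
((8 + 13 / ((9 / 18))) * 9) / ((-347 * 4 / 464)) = -35496 / 347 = -102.29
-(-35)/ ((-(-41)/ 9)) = 315/ 41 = 7.68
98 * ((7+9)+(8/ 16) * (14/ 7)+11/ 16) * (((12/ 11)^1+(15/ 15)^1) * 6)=956823/ 44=21745.98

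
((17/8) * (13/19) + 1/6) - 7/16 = 1079/912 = 1.18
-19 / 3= -6.33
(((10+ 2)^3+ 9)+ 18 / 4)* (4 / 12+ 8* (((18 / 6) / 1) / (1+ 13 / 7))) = 152091 / 10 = 15209.10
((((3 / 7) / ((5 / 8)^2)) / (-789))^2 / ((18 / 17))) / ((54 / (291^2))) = 163791872 / 57194116875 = 0.00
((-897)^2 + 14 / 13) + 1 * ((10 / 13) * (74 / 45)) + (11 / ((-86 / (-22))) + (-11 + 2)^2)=4048421329 / 5031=804695.16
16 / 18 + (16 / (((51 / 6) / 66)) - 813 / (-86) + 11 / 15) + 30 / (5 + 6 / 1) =99896921 / 723690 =138.04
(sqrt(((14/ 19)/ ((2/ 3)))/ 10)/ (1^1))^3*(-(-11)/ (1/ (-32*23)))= -42504*sqrt(3990)/ 9025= -297.49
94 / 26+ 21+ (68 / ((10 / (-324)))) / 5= -416.02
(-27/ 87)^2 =81/ 841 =0.10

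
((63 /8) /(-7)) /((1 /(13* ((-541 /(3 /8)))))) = 21099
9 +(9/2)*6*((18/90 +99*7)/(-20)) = -46341/50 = -926.82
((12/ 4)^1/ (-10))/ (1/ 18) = -27/ 5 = -5.40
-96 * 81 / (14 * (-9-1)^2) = -972 / 175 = -5.55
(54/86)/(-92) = -27/3956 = -0.01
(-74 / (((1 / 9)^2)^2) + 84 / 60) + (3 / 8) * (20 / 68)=-485512.49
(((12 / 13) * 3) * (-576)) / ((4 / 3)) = -15552 / 13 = -1196.31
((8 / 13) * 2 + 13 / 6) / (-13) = -265 / 1014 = -0.26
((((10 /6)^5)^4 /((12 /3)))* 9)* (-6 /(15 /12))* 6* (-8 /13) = 610351562500000 /559607373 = 1090678.20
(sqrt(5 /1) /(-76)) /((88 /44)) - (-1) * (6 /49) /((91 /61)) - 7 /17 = -24991 /75803 - sqrt(5) /152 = -0.34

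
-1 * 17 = -17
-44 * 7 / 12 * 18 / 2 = -231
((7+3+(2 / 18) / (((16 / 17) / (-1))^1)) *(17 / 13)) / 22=24191 / 41184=0.59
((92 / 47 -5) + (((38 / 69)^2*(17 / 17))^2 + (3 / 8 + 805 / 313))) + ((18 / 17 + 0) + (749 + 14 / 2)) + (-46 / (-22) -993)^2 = 982657.88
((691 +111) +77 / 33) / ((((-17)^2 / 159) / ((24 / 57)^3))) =3446272 / 104329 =33.03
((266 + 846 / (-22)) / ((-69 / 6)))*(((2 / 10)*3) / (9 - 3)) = -2503 / 1265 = -1.98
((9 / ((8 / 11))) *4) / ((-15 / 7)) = -231 / 10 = -23.10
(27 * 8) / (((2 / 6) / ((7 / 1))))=4536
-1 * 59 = -59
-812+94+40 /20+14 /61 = -43662 /61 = -715.77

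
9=9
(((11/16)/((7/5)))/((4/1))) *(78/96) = 715/7168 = 0.10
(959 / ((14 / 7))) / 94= 959 / 188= 5.10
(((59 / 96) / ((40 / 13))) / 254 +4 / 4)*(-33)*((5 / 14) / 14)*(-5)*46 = 1234800655 / 6372352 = 193.77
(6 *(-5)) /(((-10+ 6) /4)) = 30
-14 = -14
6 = 6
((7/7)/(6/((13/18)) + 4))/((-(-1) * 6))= 13/960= 0.01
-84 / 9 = -28 / 3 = -9.33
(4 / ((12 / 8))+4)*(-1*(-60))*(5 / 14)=1000 / 7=142.86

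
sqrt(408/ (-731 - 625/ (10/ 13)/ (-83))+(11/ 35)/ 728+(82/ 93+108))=sqrt(100856785033699372470)/ 964951260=10.41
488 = 488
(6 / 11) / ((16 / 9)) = 0.31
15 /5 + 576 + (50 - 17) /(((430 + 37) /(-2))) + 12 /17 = 4601163 /7939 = 579.56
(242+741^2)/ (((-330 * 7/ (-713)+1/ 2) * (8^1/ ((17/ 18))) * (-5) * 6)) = -6658344083/ 11519280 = -578.02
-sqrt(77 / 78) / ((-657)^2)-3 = -3.00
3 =3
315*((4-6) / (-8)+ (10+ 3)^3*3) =8304975 / 4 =2076243.75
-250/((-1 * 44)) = 5.68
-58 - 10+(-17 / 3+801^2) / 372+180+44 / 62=1025285 / 558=1837.43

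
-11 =-11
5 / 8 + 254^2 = 516133 / 8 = 64516.62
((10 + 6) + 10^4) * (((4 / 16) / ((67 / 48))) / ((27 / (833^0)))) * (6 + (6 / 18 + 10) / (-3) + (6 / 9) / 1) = 1161856 / 5427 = 214.09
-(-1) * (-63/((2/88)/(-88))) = 243936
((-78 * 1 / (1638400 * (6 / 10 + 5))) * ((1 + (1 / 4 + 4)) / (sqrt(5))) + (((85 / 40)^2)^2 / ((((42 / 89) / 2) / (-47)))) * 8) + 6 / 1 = -349303831 / 10752 - 117 * sqrt(5) / 13107200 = -32487.34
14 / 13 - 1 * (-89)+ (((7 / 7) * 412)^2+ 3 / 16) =35325527 / 208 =169834.26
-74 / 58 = -37 / 29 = -1.28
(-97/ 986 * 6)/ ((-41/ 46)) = 0.66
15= 15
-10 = -10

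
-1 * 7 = -7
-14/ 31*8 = -112/ 31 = -3.61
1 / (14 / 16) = 8 / 7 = 1.14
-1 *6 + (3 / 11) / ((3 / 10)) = -56 / 11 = -5.09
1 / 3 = 0.33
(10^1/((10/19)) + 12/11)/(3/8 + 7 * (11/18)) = 15912/3685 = 4.32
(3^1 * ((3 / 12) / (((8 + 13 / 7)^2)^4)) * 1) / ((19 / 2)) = 5764801 / 6508112742762786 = 0.00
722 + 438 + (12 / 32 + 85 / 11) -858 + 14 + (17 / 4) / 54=385127 / 1188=324.18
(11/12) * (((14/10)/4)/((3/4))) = 77/180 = 0.43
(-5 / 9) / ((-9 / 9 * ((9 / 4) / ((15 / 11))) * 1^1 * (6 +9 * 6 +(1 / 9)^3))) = 2700 / 481151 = 0.01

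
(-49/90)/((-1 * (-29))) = -49/2610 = -0.02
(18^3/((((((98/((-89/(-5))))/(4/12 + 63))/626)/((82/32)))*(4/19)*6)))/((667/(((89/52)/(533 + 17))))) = 2972353293513/7477870400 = 397.49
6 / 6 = 1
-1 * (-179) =179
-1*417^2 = -173889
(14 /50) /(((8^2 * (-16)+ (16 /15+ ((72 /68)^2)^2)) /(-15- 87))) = 89450991 /3199928960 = 0.03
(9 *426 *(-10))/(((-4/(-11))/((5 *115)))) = -60625125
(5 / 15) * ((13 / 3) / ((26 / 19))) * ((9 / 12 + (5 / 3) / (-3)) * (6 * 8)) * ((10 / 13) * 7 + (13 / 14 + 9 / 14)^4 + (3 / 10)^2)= 686303123 / 6019650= 114.01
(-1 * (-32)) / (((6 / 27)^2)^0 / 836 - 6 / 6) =-26752 / 835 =-32.04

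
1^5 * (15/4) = 15/4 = 3.75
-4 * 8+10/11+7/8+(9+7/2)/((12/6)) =-2109/88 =-23.97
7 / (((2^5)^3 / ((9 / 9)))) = 7 / 32768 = 0.00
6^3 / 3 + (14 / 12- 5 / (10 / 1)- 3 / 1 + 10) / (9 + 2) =2399 / 33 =72.70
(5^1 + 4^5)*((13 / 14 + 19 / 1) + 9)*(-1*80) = -2381400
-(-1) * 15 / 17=15 / 17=0.88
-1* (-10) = 10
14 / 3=4.67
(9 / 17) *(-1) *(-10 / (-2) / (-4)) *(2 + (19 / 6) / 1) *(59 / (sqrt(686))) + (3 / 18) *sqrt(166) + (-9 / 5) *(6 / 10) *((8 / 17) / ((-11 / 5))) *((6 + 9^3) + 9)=sqrt(166) / 6 + 27435 *sqrt(14) / 13328 + 160704 / 935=181.73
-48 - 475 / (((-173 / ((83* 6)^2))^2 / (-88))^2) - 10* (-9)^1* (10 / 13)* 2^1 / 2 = -180899367467853897483185683884 / 11644685533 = -15534929385186163058.85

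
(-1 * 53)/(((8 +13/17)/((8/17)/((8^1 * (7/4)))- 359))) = 2264001/1043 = 2170.66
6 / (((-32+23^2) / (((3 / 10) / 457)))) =0.00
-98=-98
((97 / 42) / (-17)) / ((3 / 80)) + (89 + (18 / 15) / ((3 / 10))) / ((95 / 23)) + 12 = 3143209 / 101745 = 30.89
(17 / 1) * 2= 34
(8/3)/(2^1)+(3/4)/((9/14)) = 5/2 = 2.50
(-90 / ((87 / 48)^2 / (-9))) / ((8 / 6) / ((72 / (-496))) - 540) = -0.45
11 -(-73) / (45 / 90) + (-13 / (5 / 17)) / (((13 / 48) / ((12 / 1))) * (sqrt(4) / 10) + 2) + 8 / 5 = 3941509 / 28865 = 136.55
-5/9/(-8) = 5/72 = 0.07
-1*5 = -5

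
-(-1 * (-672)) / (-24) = 28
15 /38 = 0.39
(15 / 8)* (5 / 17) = 75 / 136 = 0.55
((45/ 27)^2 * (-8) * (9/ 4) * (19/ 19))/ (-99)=50/ 99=0.51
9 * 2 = 18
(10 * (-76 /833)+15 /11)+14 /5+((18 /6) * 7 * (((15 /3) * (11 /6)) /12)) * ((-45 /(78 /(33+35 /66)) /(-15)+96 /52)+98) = 278847855233 /171531360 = 1625.64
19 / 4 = 4.75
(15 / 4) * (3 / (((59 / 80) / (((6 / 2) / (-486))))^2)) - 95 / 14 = -241048655 / 35527086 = -6.78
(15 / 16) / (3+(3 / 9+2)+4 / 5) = 225 / 1472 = 0.15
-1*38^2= -1444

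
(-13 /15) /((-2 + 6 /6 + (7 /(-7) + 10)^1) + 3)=-13 /165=-0.08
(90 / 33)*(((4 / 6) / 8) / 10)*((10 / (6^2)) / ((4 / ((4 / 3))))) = 5 / 2376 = 0.00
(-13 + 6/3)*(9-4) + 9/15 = -272/5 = -54.40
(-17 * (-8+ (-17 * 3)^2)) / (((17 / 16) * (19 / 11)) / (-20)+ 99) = -155165120 / 348157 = -445.68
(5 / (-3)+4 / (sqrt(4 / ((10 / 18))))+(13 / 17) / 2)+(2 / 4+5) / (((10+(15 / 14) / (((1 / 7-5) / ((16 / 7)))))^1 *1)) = -81271 / 115260+2 *sqrt(5) / 3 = 0.79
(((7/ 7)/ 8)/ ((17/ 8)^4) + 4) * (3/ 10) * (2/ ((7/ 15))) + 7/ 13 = 43240261/ 7600411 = 5.69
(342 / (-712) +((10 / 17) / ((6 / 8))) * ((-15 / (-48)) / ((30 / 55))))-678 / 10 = -4618273 / 68085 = -67.83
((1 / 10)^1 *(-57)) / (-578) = 57 / 5780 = 0.01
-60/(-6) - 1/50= 499/50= 9.98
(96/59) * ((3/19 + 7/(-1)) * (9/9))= -12480/1121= -11.13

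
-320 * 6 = -1920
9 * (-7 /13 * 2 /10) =-63 /65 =-0.97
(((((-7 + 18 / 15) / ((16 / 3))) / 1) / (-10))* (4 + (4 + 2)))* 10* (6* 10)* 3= 3915 / 2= 1957.50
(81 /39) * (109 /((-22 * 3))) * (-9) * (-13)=-8829 /22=-401.32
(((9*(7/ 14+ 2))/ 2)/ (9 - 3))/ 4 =15/ 32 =0.47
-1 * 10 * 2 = -20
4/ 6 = 2/ 3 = 0.67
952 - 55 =897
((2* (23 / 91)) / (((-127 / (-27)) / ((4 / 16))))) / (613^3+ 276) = 621 / 5324232999722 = 0.00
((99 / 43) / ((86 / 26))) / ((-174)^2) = 143 / 6220036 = 0.00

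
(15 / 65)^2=9 / 169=0.05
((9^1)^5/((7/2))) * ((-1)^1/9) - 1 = -13129/7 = -1875.57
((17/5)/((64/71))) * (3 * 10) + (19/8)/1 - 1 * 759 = -20591/32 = -643.47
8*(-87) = -696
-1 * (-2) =2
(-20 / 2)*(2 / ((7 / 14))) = -40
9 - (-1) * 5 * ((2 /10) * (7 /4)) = 43 /4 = 10.75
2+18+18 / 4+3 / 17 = 839 / 34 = 24.68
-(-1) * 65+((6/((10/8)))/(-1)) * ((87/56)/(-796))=65.01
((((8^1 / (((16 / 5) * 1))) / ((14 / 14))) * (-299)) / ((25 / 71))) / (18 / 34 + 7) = -360893 / 1280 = -281.95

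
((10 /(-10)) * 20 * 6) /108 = -10 /9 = -1.11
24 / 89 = 0.27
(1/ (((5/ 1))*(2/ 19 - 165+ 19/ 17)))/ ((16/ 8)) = -0.00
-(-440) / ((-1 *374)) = -20 / 17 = -1.18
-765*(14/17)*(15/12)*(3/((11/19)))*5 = -448875/22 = -20403.41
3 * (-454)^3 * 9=-2526569928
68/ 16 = 17/ 4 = 4.25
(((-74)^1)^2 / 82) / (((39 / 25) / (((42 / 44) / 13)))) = 239575 / 76219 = 3.14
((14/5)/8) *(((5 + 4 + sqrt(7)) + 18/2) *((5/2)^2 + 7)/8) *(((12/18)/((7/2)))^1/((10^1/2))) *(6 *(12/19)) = 159 *sqrt(7)/1900 + 1431/950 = 1.73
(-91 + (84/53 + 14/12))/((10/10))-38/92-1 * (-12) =-280351/3657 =-76.66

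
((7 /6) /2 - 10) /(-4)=113 /48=2.35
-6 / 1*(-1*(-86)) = -516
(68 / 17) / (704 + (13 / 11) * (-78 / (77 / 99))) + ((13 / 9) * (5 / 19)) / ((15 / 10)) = 3009332 / 11563533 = 0.26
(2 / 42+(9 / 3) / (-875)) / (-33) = -116 / 86625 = -0.00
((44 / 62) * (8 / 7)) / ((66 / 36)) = 96 / 217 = 0.44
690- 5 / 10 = 1379 / 2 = 689.50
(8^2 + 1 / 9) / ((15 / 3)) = 577 / 45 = 12.82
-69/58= -1.19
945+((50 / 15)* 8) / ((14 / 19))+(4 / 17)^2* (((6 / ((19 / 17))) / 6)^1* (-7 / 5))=33274723 / 33915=981.12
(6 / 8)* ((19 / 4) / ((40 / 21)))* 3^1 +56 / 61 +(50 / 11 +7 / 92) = 110134943 / 9877120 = 11.15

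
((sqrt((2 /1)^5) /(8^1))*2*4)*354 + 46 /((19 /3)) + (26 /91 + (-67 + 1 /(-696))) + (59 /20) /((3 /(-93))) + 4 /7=-69579263 /462840 + 1416*sqrt(2)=1852.20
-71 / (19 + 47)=-71 / 66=-1.08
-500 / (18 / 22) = -5500 / 9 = -611.11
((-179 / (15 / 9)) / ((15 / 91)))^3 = -4321985145569 / 15625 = -276607049.32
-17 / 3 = -5.67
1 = 1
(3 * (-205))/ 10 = -123/ 2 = -61.50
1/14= 0.07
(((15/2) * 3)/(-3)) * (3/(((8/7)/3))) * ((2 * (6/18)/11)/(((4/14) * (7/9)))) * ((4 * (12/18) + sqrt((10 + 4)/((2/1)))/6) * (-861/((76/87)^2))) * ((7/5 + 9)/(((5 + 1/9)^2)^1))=1296975678453 * sqrt(7)/1075537408 + 1296975678453/67221088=22484.65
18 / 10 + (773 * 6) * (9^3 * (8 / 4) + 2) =33857409 / 5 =6771481.80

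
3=3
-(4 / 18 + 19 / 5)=-181 / 45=-4.02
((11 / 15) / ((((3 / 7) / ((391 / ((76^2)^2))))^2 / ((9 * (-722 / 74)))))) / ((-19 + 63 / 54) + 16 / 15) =82402859 / 28690706965823488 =0.00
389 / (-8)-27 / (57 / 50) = -10991 / 152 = -72.31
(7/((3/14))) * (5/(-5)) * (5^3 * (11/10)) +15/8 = -107755/24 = -4489.79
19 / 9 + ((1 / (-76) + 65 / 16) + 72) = 213847 / 2736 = 78.16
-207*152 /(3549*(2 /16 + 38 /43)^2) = -8.71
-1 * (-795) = 795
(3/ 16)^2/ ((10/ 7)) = 63/ 2560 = 0.02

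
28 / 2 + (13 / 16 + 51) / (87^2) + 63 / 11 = 26288687 / 1332144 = 19.73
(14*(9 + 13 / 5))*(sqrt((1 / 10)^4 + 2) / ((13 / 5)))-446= -446 + 203*sqrt(20001) / 325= -357.66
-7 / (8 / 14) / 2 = -49 / 8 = -6.12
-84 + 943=859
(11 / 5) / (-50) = -11 / 250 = -0.04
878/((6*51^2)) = 439/7803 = 0.06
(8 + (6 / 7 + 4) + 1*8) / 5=146 / 35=4.17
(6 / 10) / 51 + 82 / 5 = 279 / 17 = 16.41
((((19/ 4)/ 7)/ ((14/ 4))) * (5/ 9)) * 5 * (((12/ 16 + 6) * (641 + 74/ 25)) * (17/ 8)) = 15599931/ 3136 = 4974.47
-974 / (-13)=974 / 13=74.92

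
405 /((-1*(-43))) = 405 /43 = 9.42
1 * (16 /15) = 16 /15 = 1.07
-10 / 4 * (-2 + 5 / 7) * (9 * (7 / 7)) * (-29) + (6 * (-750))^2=283488255 / 14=20249161.07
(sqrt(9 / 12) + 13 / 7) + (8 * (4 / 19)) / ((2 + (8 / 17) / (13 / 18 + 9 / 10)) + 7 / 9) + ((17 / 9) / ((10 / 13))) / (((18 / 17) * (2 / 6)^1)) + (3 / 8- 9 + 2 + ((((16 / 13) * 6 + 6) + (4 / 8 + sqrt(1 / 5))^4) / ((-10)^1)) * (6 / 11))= -27 * sqrt(5) / 2750 + sqrt(3) / 2 + 181577579329 / 91405314000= 2.83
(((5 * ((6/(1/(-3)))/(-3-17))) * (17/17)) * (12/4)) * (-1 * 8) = -108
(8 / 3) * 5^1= 13.33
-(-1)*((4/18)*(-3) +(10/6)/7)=-0.43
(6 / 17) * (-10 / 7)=-60 / 119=-0.50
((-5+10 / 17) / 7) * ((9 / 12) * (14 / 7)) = -0.95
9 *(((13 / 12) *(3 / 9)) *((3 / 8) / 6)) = 13 / 64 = 0.20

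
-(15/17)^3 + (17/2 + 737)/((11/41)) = 300262353/108086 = 2777.99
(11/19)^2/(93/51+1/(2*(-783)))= 3221262/17518969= 0.18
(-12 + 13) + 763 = 764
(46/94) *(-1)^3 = -23/47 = -0.49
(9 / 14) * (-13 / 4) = -117 / 56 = -2.09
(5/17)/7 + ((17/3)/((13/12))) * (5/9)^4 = 5483965/10149867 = 0.54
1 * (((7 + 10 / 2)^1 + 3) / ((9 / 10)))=50 / 3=16.67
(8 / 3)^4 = 4096 / 81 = 50.57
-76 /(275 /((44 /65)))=-304 /1625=-0.19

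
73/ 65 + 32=2153/ 65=33.12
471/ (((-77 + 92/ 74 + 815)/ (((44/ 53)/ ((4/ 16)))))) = 383394/ 181207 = 2.12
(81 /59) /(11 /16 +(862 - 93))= 432 /242195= 0.00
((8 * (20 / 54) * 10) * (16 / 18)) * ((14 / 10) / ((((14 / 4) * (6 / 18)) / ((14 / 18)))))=24.58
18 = 18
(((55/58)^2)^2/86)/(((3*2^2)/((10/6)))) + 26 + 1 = 27.00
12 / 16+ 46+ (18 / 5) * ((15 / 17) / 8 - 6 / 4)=7097 / 170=41.75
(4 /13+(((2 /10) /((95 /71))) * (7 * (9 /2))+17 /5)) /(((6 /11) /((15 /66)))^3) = 519695 /853632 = 0.61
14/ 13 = 1.08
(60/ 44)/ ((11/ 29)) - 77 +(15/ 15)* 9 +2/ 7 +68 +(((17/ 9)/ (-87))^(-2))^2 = 318369043800614/ 70742287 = 4500406.44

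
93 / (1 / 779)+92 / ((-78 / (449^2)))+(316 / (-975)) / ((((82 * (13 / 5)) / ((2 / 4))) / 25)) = -3436897924 / 20787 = -165338.81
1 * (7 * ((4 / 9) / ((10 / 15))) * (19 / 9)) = 266 / 27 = 9.85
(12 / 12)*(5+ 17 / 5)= 42 / 5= 8.40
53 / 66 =0.80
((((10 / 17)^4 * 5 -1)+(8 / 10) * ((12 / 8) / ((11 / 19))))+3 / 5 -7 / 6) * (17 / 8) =30448007 / 12970320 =2.35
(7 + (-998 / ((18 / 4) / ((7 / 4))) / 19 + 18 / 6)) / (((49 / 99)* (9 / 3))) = -19613 / 2793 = -7.02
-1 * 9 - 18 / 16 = -81 / 8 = -10.12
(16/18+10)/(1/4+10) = 392/369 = 1.06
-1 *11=-11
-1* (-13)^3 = 2197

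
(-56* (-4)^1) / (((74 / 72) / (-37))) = -8064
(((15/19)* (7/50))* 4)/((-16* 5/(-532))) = 147/50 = 2.94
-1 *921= -921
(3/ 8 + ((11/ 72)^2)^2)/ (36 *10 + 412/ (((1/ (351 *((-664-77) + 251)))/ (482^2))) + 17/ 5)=-0.00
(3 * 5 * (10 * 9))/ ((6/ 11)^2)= 9075/ 2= 4537.50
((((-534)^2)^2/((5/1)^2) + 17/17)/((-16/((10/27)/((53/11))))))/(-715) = 6254918797/286200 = 21855.06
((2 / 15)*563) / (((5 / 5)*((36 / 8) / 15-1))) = -2252 / 21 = -107.24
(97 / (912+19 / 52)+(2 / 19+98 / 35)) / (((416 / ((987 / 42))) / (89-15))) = 12.59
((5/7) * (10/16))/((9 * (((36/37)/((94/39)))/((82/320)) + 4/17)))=30302075/1106096544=0.03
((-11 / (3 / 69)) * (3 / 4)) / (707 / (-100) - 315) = 18975 / 32207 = 0.59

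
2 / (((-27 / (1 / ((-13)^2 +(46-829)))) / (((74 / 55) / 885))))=0.00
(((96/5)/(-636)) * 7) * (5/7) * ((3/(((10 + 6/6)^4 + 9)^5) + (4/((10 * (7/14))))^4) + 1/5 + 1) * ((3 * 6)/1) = -9775716453005211000027/2235342165795488281250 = -4.37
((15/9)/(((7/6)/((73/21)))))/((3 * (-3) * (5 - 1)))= -365/2646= -0.14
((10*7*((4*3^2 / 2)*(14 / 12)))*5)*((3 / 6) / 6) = 1225 / 2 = 612.50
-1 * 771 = -771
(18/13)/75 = 6/325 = 0.02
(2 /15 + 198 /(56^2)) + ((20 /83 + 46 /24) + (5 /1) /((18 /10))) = 30054749 /5856480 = 5.13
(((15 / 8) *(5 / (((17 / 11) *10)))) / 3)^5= 503284375 / 1488827973632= 0.00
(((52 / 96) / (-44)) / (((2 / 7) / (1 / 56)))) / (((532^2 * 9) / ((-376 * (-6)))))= -611 / 896620032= -0.00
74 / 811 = 0.09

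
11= 11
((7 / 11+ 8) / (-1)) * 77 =-665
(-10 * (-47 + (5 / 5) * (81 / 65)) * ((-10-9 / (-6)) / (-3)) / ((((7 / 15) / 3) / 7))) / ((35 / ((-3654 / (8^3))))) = -19793457 / 1664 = -11895.11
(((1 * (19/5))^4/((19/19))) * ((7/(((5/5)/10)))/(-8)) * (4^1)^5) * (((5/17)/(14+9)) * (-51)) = 700605696/575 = 1218444.69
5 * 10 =50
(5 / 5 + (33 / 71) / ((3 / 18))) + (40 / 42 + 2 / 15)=12113 / 2485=4.87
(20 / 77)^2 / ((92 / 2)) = 200 / 136367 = 0.00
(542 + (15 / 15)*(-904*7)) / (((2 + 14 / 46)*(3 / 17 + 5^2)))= -1131163 / 11342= -99.73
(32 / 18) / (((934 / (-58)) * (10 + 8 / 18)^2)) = -1044 / 1031603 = -0.00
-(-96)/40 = 12/5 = 2.40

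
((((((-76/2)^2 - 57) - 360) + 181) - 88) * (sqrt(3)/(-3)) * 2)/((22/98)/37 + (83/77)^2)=-15356110 * sqrt(3)/24021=-1107.26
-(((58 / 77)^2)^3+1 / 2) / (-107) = 284559765177 / 44602389339046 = 0.01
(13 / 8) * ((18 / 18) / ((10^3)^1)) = 0.00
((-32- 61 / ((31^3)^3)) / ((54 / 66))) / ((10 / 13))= -40329237002413073 / 793188664820130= -50.84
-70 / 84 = -5 / 6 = -0.83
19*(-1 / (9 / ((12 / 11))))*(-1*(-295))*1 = -22420 / 33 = -679.39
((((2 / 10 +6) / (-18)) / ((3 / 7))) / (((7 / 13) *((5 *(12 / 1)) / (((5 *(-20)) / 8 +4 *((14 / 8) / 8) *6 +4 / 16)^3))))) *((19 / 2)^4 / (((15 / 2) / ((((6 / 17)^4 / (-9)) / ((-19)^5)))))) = 138229 / 21423136500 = 0.00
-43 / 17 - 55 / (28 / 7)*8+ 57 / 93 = -58980 / 527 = -111.92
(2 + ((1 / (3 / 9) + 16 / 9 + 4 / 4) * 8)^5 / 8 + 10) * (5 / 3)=7786582118300 / 177147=43955483.97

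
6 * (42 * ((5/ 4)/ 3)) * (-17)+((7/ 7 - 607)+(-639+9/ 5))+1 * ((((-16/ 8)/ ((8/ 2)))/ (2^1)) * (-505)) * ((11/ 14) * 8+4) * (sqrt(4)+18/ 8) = 174351/ 70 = 2490.73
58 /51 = 1.14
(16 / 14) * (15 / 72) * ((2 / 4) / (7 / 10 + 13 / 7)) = 25 / 537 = 0.05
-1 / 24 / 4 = -1 / 96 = -0.01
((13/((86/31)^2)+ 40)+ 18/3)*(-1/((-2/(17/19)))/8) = 5996053/2248384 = 2.67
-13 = -13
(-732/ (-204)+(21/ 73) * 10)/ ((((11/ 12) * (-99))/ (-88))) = 256736/ 40953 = 6.27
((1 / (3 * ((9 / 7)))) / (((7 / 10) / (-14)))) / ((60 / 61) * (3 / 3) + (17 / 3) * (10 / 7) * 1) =-5978 / 10467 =-0.57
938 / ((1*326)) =2.88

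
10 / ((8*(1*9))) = 0.14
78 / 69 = 26 / 23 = 1.13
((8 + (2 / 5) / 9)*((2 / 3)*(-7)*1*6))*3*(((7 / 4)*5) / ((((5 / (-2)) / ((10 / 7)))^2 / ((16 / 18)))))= -46336 / 27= -1716.15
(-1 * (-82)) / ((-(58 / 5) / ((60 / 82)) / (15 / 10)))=-225 / 29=-7.76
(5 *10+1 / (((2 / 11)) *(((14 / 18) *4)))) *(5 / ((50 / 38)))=55081 / 280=196.72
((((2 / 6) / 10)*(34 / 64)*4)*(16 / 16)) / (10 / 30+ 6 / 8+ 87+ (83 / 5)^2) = 85 / 436372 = 0.00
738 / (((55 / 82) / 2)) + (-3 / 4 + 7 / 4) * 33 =122847 / 55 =2233.58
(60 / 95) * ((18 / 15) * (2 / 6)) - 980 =-93076 / 95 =-979.75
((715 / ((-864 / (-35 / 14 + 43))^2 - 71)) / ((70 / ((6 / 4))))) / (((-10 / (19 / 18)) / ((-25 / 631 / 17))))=40755 / 4153322768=0.00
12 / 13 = 0.92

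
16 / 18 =8 / 9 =0.89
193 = 193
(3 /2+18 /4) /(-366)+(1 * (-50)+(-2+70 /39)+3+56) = 20884 /2379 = 8.78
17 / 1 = 17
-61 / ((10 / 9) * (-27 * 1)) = 61 / 30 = 2.03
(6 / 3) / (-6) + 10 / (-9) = -13 / 9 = -1.44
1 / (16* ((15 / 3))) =1 / 80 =0.01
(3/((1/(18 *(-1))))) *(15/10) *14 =-1134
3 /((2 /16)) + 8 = 32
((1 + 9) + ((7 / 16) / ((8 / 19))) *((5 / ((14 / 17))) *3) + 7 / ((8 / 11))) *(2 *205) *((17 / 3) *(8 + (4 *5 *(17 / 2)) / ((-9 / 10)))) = -13998140255 / 864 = -16201551.22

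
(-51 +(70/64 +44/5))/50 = -6577/8000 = -0.82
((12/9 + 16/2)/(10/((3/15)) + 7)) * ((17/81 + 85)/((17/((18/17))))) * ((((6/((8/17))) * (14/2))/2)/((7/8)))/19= 22736/9747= 2.33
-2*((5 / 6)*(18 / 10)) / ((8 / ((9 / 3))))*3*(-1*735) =19845 / 8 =2480.62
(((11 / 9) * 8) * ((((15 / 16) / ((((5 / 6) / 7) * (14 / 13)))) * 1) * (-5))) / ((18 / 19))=-13585 / 36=-377.36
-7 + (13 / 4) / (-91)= -197 / 28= -7.04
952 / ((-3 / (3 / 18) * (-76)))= 119 / 171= 0.70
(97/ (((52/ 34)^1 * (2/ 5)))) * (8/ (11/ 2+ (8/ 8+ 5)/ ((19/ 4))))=626620/ 3341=187.55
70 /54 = 35 /27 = 1.30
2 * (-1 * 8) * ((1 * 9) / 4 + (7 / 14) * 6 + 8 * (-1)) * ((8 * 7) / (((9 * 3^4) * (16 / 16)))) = 2464 / 729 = 3.38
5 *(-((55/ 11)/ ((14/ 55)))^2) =-378125/ 196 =-1929.21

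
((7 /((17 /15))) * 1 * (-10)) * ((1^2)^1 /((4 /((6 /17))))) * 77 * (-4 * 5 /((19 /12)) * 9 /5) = 9541.21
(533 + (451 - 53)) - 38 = 893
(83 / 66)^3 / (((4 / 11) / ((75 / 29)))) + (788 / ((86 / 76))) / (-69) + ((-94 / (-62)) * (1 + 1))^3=31.93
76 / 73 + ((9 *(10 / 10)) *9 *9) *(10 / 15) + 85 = 41759 / 73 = 572.04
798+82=880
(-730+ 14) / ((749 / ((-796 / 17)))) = 569936 / 12733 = 44.76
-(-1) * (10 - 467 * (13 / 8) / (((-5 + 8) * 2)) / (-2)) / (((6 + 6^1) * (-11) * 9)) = -7031 / 114048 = -0.06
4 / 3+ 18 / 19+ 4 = 358 / 57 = 6.28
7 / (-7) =-1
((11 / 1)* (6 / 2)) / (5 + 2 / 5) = 55 / 9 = 6.11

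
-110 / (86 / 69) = -3795 / 43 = -88.26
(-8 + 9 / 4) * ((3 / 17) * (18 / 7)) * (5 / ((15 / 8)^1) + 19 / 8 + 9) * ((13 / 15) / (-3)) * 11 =1108393 / 9520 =116.43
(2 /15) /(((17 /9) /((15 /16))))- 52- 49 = -13727 /136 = -100.93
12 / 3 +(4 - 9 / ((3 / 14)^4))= -38344 / 9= -4260.44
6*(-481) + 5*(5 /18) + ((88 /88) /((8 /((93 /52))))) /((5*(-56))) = -3023996357 /1048320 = -2884.61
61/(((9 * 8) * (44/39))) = 793/1056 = 0.75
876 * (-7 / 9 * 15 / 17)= -10220 / 17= -601.18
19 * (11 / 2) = 104.50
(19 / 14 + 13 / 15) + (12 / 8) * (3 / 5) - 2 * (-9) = 2218 / 105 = 21.12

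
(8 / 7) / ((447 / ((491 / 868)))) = 982 / 678993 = 0.00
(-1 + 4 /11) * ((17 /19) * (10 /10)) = -119 /209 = -0.57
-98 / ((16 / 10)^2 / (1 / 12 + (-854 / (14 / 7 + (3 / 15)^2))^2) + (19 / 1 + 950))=-4467062624150 / 44169221918931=-0.10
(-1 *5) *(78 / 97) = -390 / 97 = -4.02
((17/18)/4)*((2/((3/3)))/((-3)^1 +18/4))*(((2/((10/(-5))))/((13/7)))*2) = -119/351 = -0.34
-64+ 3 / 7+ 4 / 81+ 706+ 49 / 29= 10592048 / 16443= 644.17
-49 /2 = -24.50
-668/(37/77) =-51436/37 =-1390.16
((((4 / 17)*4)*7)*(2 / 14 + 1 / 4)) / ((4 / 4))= 44 / 17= 2.59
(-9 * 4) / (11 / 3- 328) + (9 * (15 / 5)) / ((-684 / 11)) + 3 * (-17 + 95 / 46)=-76753137 / 1700804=-45.13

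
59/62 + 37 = 2353/62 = 37.95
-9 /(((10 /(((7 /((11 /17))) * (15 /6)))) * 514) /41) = -43911 /22616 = -1.94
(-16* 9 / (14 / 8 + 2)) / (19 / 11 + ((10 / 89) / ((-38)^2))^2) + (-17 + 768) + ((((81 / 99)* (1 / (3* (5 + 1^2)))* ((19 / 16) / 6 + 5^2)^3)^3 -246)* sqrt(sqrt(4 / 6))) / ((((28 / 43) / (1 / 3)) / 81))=95289776016679 / 130754534985 + 121952580133345313091723538642033* 2^(1 / 4)* 3^(3 / 4) / 22941650627899315716096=14410026956.77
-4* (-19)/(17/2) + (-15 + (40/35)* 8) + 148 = 17979/119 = 151.08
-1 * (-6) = 6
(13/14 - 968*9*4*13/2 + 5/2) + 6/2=-1585539/7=-226505.57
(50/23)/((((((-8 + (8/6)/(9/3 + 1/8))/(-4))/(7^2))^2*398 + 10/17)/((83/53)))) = 476410921875/165470640203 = 2.88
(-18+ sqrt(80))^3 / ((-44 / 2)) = 5076 / 11- 2104 *sqrt(5) / 11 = 33.76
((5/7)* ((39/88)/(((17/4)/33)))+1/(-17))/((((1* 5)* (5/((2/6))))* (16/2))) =571/142800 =0.00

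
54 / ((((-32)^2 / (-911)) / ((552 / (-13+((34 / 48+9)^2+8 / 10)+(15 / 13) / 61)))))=-60564332205 / 187436237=-323.12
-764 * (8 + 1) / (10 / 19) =-13064.40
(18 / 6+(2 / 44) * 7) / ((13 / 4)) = 146 / 143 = 1.02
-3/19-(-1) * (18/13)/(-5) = -537/1235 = -0.43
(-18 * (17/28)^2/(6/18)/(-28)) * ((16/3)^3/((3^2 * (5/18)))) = 73984/1715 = 43.14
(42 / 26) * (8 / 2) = 84 / 13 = 6.46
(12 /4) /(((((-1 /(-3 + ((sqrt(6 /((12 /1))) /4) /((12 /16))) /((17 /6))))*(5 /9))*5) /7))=567 /25 - 189*sqrt(2) /425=22.05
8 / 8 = 1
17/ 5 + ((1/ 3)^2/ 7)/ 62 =66407/ 19530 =3.40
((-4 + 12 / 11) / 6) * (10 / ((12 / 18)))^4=-270000 / 11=-24545.45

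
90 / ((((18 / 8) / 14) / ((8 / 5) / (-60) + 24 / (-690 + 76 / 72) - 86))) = -8964889024 / 186015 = -48194.44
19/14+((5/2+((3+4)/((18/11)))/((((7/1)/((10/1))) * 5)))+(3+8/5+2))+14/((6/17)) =16174/315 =51.35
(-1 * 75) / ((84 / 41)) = -1025 / 28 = -36.61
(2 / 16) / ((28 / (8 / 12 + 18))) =1 / 12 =0.08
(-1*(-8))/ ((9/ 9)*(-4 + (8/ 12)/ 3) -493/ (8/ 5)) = -576/ 22457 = -0.03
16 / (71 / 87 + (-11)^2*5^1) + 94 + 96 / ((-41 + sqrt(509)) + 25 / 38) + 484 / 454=885300537072772 / 9661697903183 - 138624*sqrt(509) / 1615093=89.69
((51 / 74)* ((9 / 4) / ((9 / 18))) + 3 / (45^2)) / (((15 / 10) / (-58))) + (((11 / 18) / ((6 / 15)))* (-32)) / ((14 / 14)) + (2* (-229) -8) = -47567267 / 74925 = -634.87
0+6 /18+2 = 7 /3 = 2.33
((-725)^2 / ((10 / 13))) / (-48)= -1366625 / 96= -14235.68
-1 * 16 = -16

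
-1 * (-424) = 424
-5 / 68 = -0.07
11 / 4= 2.75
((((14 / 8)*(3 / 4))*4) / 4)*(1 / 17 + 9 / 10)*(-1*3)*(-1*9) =92421 / 2720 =33.98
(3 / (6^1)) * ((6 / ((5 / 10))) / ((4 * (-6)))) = -1 / 4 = -0.25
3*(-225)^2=151875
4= 4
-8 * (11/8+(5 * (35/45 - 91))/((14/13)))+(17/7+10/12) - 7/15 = 2106031/630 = 3342.91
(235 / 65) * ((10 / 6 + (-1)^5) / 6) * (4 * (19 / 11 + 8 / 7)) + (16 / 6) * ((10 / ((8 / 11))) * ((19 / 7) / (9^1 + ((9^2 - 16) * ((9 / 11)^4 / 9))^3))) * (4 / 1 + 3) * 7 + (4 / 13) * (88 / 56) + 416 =108110785569958564427 / 202163772583944171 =534.77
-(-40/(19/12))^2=-230400/361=-638.23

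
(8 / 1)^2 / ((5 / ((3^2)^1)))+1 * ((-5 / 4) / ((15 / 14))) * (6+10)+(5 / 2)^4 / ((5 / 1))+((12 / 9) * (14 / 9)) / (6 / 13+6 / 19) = 107.01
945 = 945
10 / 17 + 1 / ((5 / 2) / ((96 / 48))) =118 / 85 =1.39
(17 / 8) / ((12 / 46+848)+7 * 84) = 0.00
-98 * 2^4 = -1568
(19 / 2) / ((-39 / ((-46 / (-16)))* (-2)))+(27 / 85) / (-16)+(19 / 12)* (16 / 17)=64373 / 35360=1.82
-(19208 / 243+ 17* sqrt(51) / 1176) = -19208 / 243 -17* sqrt(51) / 1176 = -79.15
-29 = -29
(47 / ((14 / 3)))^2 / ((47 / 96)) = 207.18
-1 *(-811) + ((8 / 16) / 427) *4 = 346299 / 427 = 811.00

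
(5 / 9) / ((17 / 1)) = 0.03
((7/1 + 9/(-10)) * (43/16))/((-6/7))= -18361/960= -19.13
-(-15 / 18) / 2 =5 / 12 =0.42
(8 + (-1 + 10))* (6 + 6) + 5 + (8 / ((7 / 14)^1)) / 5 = 1061 / 5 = 212.20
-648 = -648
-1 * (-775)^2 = -600625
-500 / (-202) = 250 / 101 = 2.48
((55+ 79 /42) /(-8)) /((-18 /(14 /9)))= 2389 /3888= 0.61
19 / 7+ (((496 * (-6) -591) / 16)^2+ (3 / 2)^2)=89073319 / 1792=49706.09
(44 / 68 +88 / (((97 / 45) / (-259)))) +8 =-17421621 / 1649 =-10564.96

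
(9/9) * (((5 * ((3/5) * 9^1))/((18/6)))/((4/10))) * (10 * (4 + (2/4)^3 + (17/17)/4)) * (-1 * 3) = -23625/8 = -2953.12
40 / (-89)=-40 / 89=-0.45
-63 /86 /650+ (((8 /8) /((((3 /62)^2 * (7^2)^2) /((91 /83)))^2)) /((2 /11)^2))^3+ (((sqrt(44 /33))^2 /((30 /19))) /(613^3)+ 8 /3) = 15261531599443928080900957707340105835744276029 /3643187830584622694453144300025363373256028300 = 4.19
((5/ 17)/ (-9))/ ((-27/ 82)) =410/ 4131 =0.10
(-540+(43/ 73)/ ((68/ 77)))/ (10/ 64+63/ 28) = -21417992/ 95557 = -224.14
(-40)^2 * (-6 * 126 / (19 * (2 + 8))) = -120960 / 19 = -6366.32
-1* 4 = -4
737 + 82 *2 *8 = 2049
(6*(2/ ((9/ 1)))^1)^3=64/ 27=2.37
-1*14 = -14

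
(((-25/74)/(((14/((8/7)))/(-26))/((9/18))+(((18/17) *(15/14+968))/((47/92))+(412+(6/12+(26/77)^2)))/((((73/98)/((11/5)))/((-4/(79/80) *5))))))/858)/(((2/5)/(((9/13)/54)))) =575979125/6609599175344292972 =0.00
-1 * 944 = -944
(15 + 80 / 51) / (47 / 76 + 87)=64220 / 339609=0.19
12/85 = 0.14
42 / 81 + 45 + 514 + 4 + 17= 15674 / 27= 580.52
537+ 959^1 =1496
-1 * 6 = -6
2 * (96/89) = 192/89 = 2.16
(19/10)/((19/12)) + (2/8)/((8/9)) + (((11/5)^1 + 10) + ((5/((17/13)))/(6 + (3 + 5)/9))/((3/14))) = 1372003/84320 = 16.27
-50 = -50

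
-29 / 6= -4.83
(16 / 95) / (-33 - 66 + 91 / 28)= -64 / 36385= -0.00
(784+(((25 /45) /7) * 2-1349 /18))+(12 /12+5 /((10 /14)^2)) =720.01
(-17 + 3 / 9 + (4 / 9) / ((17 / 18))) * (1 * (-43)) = 35518 / 51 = 696.43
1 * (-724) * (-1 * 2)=1448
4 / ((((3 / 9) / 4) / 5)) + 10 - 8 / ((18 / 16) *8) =2242 / 9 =249.11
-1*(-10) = 10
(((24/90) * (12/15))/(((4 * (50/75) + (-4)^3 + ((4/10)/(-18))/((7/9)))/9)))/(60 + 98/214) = -107856/208398835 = -0.00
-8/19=-0.42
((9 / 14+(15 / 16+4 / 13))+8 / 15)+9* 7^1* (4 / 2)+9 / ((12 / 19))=3115943 / 21840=142.67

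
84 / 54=14 / 9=1.56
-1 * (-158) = 158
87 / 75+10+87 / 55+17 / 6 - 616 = -990701 / 1650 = -600.42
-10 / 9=-1.11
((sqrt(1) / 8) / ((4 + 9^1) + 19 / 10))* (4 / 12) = 0.00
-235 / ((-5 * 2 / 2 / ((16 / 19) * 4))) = 3008 / 19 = 158.32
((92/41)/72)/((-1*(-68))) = 23/50184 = 0.00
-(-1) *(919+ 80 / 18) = 8311 / 9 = 923.44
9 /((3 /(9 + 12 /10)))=30.60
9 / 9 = 1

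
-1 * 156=-156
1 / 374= 0.00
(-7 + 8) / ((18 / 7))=7 / 18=0.39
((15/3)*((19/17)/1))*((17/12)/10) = 19/24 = 0.79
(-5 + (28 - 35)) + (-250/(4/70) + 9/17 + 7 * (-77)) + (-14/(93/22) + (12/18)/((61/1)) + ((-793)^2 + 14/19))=381086558192/610793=623920.97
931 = 931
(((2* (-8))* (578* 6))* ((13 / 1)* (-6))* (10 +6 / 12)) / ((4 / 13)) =147695184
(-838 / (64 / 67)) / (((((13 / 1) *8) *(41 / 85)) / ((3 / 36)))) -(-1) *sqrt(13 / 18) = -2386205 / 1637376 + sqrt(26) / 6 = -0.61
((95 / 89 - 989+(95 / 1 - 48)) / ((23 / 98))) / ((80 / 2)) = -100.23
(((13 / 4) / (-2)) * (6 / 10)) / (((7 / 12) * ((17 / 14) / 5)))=-117 / 17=-6.88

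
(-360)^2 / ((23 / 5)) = 648000 / 23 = 28173.91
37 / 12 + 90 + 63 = 1873 / 12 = 156.08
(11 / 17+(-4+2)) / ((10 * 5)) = -0.03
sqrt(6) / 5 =0.49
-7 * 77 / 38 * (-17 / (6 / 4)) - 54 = 6085 / 57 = 106.75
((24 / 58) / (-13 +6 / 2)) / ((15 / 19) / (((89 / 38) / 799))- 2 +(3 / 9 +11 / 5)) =-801 / 5223799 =-0.00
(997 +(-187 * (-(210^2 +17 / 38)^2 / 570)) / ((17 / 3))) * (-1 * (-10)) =30892262329299 / 27436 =1125975445.74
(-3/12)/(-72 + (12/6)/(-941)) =941/271016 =0.00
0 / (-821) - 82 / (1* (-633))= 82 / 633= 0.13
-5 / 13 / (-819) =5 / 10647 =0.00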